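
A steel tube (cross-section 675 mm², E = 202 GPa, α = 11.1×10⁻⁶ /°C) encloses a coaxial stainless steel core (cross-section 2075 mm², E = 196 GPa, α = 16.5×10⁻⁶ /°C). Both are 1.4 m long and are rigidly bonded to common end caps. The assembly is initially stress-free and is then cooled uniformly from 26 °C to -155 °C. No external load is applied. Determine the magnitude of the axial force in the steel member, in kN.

P ≈ 99.8 kN (compressive in the steel)

The stainless steel has the larger α, so on cooling it would change length more than the steel if both were free. The rigid plates force a common final length, so the stainless steel is put into tension and the steel into compression, with equal and opposite forces P (no external load).
Compatibility of the two members (thermal + elastic change equal): (α₁ − α₂)ΔT = P·[1/(A₁E₁) + 1/(A₂E₂)].
|α₁ − α₂|·ΔT = 5.4×10⁻⁶ × 181 = 0.0009774.
1/(A₁E₁) + 1/(A₂E₂) = 1/(675×202×10³) + 1/(2075×196×10³) = 9.793×10⁻⁹ N⁻¹.
P = 0.0009774 / 9.793×10⁻⁹ = 99810 N = 99.81 kN.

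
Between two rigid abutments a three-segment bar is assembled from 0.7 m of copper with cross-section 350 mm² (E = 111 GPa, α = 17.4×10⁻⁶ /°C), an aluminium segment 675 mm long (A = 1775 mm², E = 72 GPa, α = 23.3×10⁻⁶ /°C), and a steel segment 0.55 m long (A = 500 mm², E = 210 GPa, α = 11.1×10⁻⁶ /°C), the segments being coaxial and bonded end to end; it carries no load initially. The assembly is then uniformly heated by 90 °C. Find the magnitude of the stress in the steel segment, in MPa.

If the supports were absent, the total length change would be Σ αᵢΔT Lᵢ = 17.4×10⁻⁶×90×700 + 23.3×10⁻⁶×90×675 + 11.1×10⁻⁶×90×550 = 3.061 mm.
The rigid supports impose zero overall length change; the single axial force P common to all segments must satisfy P Σ Lᵢ/(AᵢEᵢ) = δ_free.
Σ Lᵢ/(AᵢEᵢ) = 700/(350×111×10³) + 675/(1775×72×10³) + 550/(500×210×10³) = 2.854×10⁻⁵ mm/N.
Hence P = δ_free / Σ(L/AE) = 3.061/2.854×10⁻⁵ = 107.3 kN (compressive).
σ_{steel} = P / A = 107300 / 500 = 214.5 MPa.

σ ≈ 215 MPa (compressive)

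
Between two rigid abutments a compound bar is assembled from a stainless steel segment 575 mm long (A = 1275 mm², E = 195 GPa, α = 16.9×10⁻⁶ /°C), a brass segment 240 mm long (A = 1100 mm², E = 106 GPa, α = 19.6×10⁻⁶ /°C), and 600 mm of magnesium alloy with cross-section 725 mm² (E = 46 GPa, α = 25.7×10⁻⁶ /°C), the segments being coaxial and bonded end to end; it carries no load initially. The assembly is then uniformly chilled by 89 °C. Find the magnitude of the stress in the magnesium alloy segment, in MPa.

With the walls removed the bar would change length by δ_free = Σ αᵢΔT Lᵢ = 16.9×10⁻⁶×89×575 + 19.6×10⁻⁶×89×240 + 25.7×10⁻⁶×89×600 = 2.656 mm.
The rigid supports impose zero overall length change; the single axial force P common to all segments must satisfy P Σ Lᵢ/(AᵢEᵢ) = δ_free.
Σ Lᵢ/(AᵢEᵢ) = 575/(1275×195×10³) + 240/(1100×106×10³) + 600/(725×46×10³) = 2.236×10⁻⁵ mm/N.
Hence P = δ_free / Σ(L/AE) = 2.656/2.236×10⁻⁵ = 118.8 kN (tensile).
σ_{magnesium alloy} = P / A = 118800 / 725 = 163.8 MPa.

σ ≈ 164 MPa (tensile)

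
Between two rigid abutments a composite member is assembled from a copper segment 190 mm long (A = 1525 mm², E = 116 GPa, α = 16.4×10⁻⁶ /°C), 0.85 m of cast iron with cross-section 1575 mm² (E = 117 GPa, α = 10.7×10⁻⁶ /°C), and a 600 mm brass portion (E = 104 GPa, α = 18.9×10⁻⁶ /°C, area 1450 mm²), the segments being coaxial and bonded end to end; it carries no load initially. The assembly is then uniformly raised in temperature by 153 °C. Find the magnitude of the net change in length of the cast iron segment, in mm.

|ΔL| ≈ 0.328 mm

Free thermal expansion of the whole bar: Σ αᵢΔT Lᵢ = 16.4×10⁻⁶×153×190 + 10.7×10⁻⁶×153×850 + 18.9×10⁻⁶×153×600 = 3.603 mm.
The rigid supports impose zero overall length change; the single axial force P common to all segments must satisfy P Σ Lᵢ/(AᵢEᵢ) = δ_free.
The series flexibility is Σ Lᵢ/(AᵢEᵢ) = 190/(1525×116×10³) + 850/(1575×117×10³) + 600/(1450×104×10³) = 9.666×10⁻⁶ mm/N.
Hence P = δ_free / Σ(L/AE) = 3.603/9.666×10⁻⁶ = 372.8 kN (compressive).
For the cast iron segment, free thermal change = 10.7×10⁻⁶×153×850 = 1.392 mm and elastic change from P = 372800×850/(1575×117×10³) = 1.72 mm; these oppose, so the net change is 0.328 mm (segment shortens).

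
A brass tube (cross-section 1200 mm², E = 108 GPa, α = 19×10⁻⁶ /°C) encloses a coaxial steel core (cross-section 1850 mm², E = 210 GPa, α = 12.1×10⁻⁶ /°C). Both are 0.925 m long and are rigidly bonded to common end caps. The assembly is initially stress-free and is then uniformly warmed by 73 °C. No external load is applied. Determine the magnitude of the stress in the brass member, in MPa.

The brass has the larger α, so on heating it would change length more than the steel if both were free. The rigid plates force a common final length, so the brass is put into compression and the steel into tension, with equal and opposite forces P (no external load).
Equating the net (thermal + elastic) strains gives |α₁ − α₂|·ΔT = P·[1/(A₁E₁) + 1/(A₂E₂)].
|α₁ − α₂|·ΔT = 6.9×10⁻⁶ × 73 = 0.0005037.
1/(A₁E₁) + 1/(A₂E₂) = 1/(1200×108×10³) + 1/(1850×210×10³) = 1.029×10⁻⁸ N⁻¹.
P = 0.0005037 / 1.029×10⁻⁸ = 48950 N = 48.95 kN.
σ_{brass} = P/A₁ = 48950/1200 = 40.79 MPa, compressive.

σ ≈ 40.8 MPa (compressive)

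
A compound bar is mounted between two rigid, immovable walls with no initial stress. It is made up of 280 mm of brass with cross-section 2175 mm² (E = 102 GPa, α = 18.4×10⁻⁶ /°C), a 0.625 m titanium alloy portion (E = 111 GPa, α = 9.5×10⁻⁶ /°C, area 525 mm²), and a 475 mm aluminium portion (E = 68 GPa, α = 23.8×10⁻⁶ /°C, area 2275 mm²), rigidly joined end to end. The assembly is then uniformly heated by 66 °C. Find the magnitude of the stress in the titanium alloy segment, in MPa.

σ ≈ 187 MPa (compressive)

With the walls removed the bar would change length by δ_free = Σ αᵢΔT Lᵢ = 18.4×10⁻⁶×66×280 + 9.5×10⁻⁶×66×625 + 23.8×10⁻⁶×66×475 = 1.478 mm.
The rigid supports impose zero overall length change; the single axial force P common to all segments must satisfy P Σ Lᵢ/(AᵢEᵢ) = δ_free.
The series flexibility is Σ Lᵢ/(AᵢEᵢ) = 280/(2175×102×10³) + 625/(525×111×10³) + 475/(2275×68×10³) = 1.506×10⁻⁵ mm/N.
So P = 1.478 / 1.506×10⁻⁵ = 98.16 kN, compressive.
σ_{titanium alloy} = P / A = 98160 / 525 = 187 MPa.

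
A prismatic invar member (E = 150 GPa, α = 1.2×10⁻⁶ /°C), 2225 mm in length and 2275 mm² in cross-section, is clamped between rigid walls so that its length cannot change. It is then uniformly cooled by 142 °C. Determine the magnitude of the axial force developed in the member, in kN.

The ends cannot move, so σ = EαΔT = 150×10³ × 1.2×10⁻⁶ × 142 = 25.56 MPa.
Then P = σA = 25.56 × 2275 mm² = 58.15 kN, tensile.

P ≈ 58.1 kN (tensile)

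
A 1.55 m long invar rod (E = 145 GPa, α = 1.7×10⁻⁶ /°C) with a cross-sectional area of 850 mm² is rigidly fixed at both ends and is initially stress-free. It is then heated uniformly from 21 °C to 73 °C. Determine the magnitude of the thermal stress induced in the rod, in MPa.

σ ≈ 12.8 MPa (compressive)

Because both ends are immovable the net strain is zero, and the suppressed thermal strain is αΔT = 1.7×10⁻⁶ × 52 = 88.4×10⁻⁶.
Hence σ = E·αΔT = 145×10³ × 88.4×10⁻⁶ = 12.82 MPa, compressive.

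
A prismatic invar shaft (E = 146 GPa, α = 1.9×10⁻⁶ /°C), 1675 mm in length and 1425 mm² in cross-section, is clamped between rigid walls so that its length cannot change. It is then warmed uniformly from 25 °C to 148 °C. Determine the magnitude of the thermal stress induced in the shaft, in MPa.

With length fixed, the mechanical strain must cancel the thermal strain αΔT = 1.9×10⁻⁶ × 123 = 233.7×10⁻⁶.
Hence σ = E·αΔT = 146×10³ × 233.7×10⁻⁶ = 34.12 MPa, compressive.

σ ≈ 34.1 MPa (compressive)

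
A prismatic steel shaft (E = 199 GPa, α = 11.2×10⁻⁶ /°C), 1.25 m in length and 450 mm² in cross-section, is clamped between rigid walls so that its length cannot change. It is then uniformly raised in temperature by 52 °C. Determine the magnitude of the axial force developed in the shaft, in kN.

P ≈ 52.2 kN (compressive)

Full restraint means ε = 0, so the stress is σ = EαΔT = 199×10³ × 11.2×10⁻⁶ × 52 = 115.9 MPa.
Then P = σA = 115.9 × 450 mm² = 52.15 kN, compressive.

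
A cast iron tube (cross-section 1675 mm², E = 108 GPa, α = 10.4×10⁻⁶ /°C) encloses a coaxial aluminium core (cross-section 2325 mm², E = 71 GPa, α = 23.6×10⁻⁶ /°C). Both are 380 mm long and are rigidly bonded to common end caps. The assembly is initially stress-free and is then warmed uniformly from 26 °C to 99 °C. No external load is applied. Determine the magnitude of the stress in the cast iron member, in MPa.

σ ≈ 49.7 MPa (tensile)

Both members must finish at the same length. With the larger α, the aluminium tends to over-expand; the plates restrain it, putting the aluminium in compression and the cast iron in tension. With no external load the two internal forces are equal and opposite, magnitude P.
Setting the final lengths equal and cancelling L: (α₁ − α₂)ΔT = P/(A₁E₁) + P/(A₂E₂).
|α₁ − α₂|·ΔT = 13.2×10⁻⁶ × 73 = 0.0009636.
1/(A₁E₁) + 1/(A₂E₂) = 1/(1675×108×10³) + 1/(2325×71×10³) = 1.159×10⁻⁸ N⁻¹.
P = 0.0009636 / 1.159×10⁻⁸ = 83170 N = 83.17 kN.
σ_{cast iron} = P/A₁ = 83170/1675 = 49.65 MPa, tensile.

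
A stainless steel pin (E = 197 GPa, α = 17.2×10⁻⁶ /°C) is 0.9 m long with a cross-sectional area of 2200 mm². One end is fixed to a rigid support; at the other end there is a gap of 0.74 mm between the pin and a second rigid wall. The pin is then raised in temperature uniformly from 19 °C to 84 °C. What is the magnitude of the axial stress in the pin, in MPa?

If the wall were absent the pin would grow by αΔT L = 17.2×10⁻⁶ × 65 × 900 = 1.006 mm.
This exceeds the 0.74 mm gap, so the wall pushes back. The portion of expansion that must be recovered elastically is δ_free − gap = 1.006 − 0.74 = 0.2662 mm.
So σ = E(δ_free − g)/L = 197×10³ × 0.2662/900 = 58.27 MPa.

σ ≈ 58.3 MPa (compressive)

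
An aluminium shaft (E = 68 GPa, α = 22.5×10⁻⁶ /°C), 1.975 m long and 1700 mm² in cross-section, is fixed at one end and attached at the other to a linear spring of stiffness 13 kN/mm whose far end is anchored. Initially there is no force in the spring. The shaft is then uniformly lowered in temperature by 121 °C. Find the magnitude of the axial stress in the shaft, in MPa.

σ ≈ 33.6 MPa (tensile)

The unrestrained thermal change is αΔT L = 22.5×10⁻⁶ × 121 × 1975 = 5.377 mm.
With a force P in the spring, the elastic change of the shaft is PL/(AE) and that of the spring is P/k; compatibility requires their sum to equal δ_free.
P [ L/(AE) + 1/k ] = δ_free → P [ 1975/(1700×68×10³) + 1/(13×10³) ] = 5.377.
P = 5.377 / 9.401×10⁻⁵ = 57200 N.
σ = P/A = 57200/1700 = 33.65 MPa.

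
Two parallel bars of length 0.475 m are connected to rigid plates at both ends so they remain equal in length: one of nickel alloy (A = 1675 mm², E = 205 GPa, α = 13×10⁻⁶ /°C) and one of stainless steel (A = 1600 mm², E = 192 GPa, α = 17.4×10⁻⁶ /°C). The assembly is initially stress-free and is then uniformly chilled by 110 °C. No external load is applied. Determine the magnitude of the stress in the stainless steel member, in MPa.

Equilibrium of a rigid end plate with no external load gives equal and opposite internal forces ±P in the two members. Since α_{stainless steel} > α_{nickel alloy}, cooling drives the stainless steel into tension and the nickel alloy into compression.
Equating the net (thermal + elastic) strains gives |α₁ − α₂|·ΔT = P·[1/(A₁E₁) + 1/(A₂E₂)].
|α₁ − α₂|·ΔT = 4.4×10⁻⁶ × 110 = 0.000484.
1/(A₁E₁) + 1/(A₂E₂) = 1/(1675×205×10³) + 1/(1600×192×10³) = 6.167×10⁻⁹ N⁻¹.
So P = 0.000484 / 6.167×10⁻⁹ = 78.48 kN.
σ_{stainless steel} = P/A₂ = 78480/1600 = 49.05 MPa, tensile.

σ ≈ 49 MPa (tensile)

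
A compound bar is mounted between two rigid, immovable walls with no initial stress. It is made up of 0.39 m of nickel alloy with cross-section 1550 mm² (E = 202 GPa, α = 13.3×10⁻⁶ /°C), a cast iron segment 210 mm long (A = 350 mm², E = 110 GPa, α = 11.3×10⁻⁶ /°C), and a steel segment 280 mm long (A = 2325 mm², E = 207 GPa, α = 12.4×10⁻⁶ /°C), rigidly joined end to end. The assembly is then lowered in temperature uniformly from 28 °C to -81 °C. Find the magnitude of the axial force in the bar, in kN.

Free thermal contraction of the whole bar: Σ αᵢΔT Lᵢ = 13.3×10⁻⁶×109×390 + 11.3×10⁻⁶×109×210 + 12.4×10⁻⁶×109×280 = 1.202 mm.
The walls prevent any net length change, so an axial force P (same in every segment) develops. Compatibility: P · Σ Lᵢ/(AᵢEᵢ) = δ_free.
The series flexibility is Σ Lᵢ/(AᵢEᵢ) = 390/(1550×202×10³) + 210/(350×110×10³) + 280/(2325×207×10³) = 7.282×10⁻⁶ mm/N.
P = 1.202 / 7.282×10⁻⁶ = 165100 N = 165.1 kN, tensile.

P ≈ 165 kN (tensile)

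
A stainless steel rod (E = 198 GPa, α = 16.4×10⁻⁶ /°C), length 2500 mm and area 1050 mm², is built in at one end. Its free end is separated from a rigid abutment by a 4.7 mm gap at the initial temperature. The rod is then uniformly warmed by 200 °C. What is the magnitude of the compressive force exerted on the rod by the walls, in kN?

Free thermal elongation = αΔT L = 16.4×10⁻⁶ × 200 × 2500 = 8.2 mm.
After closing the 4.7 mm clearance, 8.2 − 4.7 = 3.5 mm of expansion remains to be suppressed by the wall.
So σ = E(δ_free − g)/L = 198×10³ × 3.5/2500 = 277.2 MPa.
Force on the wall = σA = 277.2 × 1050 mm² = 291.1 kN.

P ≈ 291 kN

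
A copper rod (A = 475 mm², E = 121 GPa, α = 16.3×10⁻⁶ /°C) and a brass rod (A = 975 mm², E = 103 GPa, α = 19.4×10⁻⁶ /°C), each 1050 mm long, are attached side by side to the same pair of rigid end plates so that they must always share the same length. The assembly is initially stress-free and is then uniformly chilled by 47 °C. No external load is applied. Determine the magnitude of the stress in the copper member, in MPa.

σ ≈ 11.2 MPa (compressive)

Equilibrium of a rigid end plate with no external load gives equal and opposite internal forces ±P in the two members. Since α_{brass} > α_{copper}, cooling drives the brass into tension and the copper into compression.
Compatibility of the two members (thermal + elastic change equal): (α₁ − α₂)ΔT = P·[1/(A₁E₁) + 1/(A₂E₂)].
|α₁ − α₂|·ΔT = 3.1×10⁻⁶ × 47 = 0.0001457.
1/(A₁E₁) + 1/(A₂E₂) = 1/(475×121×10³) + 1/(975×103×10³) = 2.736×10⁻⁸ N⁻¹.
P = 0.0001457 / 2.736×10⁻⁸ = 5326 N = 5.326 kN.
σ_{copper} = P/A₁ = 5326/475 = 11.21 MPa, compressive.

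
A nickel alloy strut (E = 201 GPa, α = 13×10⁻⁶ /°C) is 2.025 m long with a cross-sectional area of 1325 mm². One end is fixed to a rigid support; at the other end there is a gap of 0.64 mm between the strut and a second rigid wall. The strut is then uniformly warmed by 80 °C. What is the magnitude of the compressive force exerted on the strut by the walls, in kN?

P ≈ 193 kN

Unrestrained expansion: δ_free = αΔT L = 13×10⁻⁶ × 80 × 2025 = 2.106 mm.
After closing the 0.64 mm clearance, 2.106 − 0.64 = 1.466 mm of expansion remains to be suppressed by the wall.
So σ = E(δ_free − g)/L = 201×10³ × 1.466/2025 = 145.5 MPa.
P = σA = 145.5 × 1325 = 192.8 kN.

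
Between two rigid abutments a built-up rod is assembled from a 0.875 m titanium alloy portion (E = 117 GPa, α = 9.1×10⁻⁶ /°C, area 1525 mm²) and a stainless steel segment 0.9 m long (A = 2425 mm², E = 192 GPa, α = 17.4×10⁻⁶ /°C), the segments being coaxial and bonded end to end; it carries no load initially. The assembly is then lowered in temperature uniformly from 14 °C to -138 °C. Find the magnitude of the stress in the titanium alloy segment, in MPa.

If the supports were absent, the total length change would be Σ αᵢΔT Lᵢ = 9.1×10⁻⁶×152×875 + 17.4×10⁻⁶×152×900 = 3.591 mm.
The walls prevent any net length change, so an axial force P (same in every segment) develops. Compatibility: P · Σ Lᵢ/(AᵢEᵢ) = δ_free.
The series flexibility is Σ Lᵢ/(AᵢEᵢ) = 875/(1525×117×10³) + 900/(2425×192×10³) = 6.837×10⁻⁶ mm/N.
Hence P = δ_free / Σ(L/AE) = 3.591/6.837×10⁻⁶ = 525.2 kN (tensile).
σ_{titanium alloy} = P / A = 525200 / 1525 = 344.4 MPa.

σ ≈ 344 MPa (tensile)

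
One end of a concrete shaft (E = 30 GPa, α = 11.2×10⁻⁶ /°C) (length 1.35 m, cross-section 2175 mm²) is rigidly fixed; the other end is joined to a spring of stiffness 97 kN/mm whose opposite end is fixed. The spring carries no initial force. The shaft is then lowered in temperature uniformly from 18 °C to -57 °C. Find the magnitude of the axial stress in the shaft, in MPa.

If the spring were absent the shaft would shorten by αΔT L = 11.2×10⁻⁶ × 75 × 1350 = 1.134 mm.
Let P be the tensile force in the spring. The shaft extends elastically by PL/(AE) and the spring stretches by P/k; together these equal δ_free.
P [ L/(AE) + 1/k ] = δ_free → P [ 1350/(2175×30×10³) + 1/(97×10³) ] = 1.134.
P = 1.134 / 3.1×10⁻⁵ = 36580 N.
σ = P/A = 36580/2175 = 16.82 MPa.

σ ≈ 16.8 MPa (tensile)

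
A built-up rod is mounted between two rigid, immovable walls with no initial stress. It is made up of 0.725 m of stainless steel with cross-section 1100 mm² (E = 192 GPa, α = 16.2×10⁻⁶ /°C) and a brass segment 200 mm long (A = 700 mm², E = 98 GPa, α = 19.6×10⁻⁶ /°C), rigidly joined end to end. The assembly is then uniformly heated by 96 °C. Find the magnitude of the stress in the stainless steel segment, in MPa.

With the walls removed the bar would change length by δ_free = Σ αᵢΔT Lᵢ = 16.2×10⁻⁶×96×725 + 19.6×10⁻⁶×96×200 = 1.504 mm.
Since the ends are fixed, an axial force P builds up, equal in every segment, with P · Σ Lᵢ/(AᵢEᵢ) = δ_free.
Σ Lᵢ/(AᵢEᵢ) = 725/(1100×192×10³) + 200/(700×98×10³) = 6.348×10⁻⁶ mm/N.
P = 1.504 / 6.348×10⁻⁶ = 236900 N = 236.9 kN, compressive.
σ_{stainless steel} = P / A = 236900 / 1100 = 215.4 MPa.

σ ≈ 215 MPa (compressive)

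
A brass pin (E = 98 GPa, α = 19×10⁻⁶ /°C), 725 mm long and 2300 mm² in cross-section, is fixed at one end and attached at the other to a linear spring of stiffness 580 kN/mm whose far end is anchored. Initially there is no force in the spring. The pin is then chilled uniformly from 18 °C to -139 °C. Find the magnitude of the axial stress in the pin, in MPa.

σ ≈ 190 MPa (tensile)

Free thermal contraction: δ_free = αΔT L = 19×10⁻⁶ × 157 × 725 = 2.163 mm.
With a force P in the spring, the elastic change of the pin is PL/(AE) and that of the spring is P/k; compatibility requires their sum to equal δ_free.
So P = δ_free / [L/(AE) + 1/k] = 2.163 / [ 725/(2300×98×10³) + 1/(580×10³) ].
P = 2.163 / 4.941×10⁻⁶ = 437700 N.
σ = P/A = 437700/2300 = 190.3 MPa.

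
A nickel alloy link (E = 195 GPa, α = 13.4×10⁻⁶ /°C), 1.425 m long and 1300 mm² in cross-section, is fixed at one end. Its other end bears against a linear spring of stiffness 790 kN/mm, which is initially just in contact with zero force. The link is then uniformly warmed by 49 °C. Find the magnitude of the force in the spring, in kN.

P ≈ 136 kN

Free thermal expansion: δ_free = αΔT L = 13.4×10⁻⁶ × 49 × 1425 = 0.9357 mm.
Let P be the compressive force at the spring. The link shortens elastically by PL/(AE) and the spring compresses by P/k; together these equal δ_free.
P [ L/(AE) + 1/k ] = δ_free → P [ 1425/(1300×195×10³) + 1/(790×10³) ] = 0.9357.
P = 0.9357 / 6.887×10⁻⁶ = 135900 N.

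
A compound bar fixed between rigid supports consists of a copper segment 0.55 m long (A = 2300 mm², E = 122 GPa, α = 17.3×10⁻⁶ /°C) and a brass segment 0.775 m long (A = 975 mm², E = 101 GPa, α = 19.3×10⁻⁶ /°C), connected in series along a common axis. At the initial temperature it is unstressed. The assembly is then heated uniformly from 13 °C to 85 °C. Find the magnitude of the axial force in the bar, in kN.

P ≈ 179 kN (compressive)

Free thermal expansion of the whole bar: Σ αᵢΔT Lᵢ = 17.3×10⁻⁶×72×550 + 19.3×10⁻⁶×72×775 = 1.762 mm.
Since the ends are fixed, an axial force P builds up, equal in every segment, with P · Σ Lᵢ/(AᵢEᵢ) = δ_free.
The series flexibility is Σ Lᵢ/(AᵢEᵢ) = 550/(2300×122×10³) + 775/(975×101×10³) = 9.83×10⁻⁶ mm/N.
P = 1.762 / 9.83×10⁻⁶ = 179200 N = 179.2 kN, compressive.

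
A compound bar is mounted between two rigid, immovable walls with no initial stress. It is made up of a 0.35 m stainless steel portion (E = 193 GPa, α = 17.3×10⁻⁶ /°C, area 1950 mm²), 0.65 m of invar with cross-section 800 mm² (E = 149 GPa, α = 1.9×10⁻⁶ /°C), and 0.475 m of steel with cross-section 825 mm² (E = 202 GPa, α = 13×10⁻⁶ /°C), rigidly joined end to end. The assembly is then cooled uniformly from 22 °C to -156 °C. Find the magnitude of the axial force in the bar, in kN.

If the supports were absent, the total length change would be Σ αᵢΔT Lᵢ = 17.3×10⁻⁶×178×350 + 1.9×10⁻⁶×178×650 + 13×10⁻⁶×178×475 = 2.397 mm.
The walls prevent any net length change, so an axial force P (same in every segment) develops. Compatibility: P · Σ Lᵢ/(AᵢEᵢ) = δ_free.
The series flexibility is Σ Lᵢ/(AᵢEᵢ) = 350/(1950×193×10³) + 650/(800×149×10³) + 475/(825×202×10³) = 9.233×10⁻⁶ mm/N.
P = 2.397 / 9.233×10⁻⁶ = 259600 N = 259.6 kN, tensile.

P ≈ 260 kN (tensile)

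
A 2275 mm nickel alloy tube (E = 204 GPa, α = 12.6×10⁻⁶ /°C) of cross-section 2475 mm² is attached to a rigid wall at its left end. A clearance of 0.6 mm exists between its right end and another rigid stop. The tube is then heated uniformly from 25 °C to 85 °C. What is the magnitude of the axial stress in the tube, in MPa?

If the wall were absent the tube would grow by αΔT L = 12.6×10⁻⁶ × 60 × 2275 = 1.72 mm.
This exceeds the 0.6 mm gap, so the wall pushes back. The portion of expansion that must be recovered elastically is δ_free − gap = 1.72 − 0.6 = 1.12 mm.
Compatibility: PL/(AE) = 1.12 mm, so σ = P/A = E × (1.12/2275) = 100.4 MPa.

σ ≈ 100 MPa (compressive)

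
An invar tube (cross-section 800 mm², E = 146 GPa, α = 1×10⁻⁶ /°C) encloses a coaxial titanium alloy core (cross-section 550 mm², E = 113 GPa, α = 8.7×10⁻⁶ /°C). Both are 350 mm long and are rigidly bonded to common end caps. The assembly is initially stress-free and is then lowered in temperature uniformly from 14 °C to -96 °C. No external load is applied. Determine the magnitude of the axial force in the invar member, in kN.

P ≈ 34.4 kN (compressive in the invar)

Both members must finish at the same length. With the larger α, the titanium alloy tends to over-contract; the plates restrain it, putting the titanium alloy in tension and the invar in compression. With no external load the two internal forces are equal and opposite, magnitude P.
Setting the final lengths equal and cancelling L: (α₁ − α₂)ΔT = P/(A₁E₁) + P/(A₂E₂).
|α₁ − α₂|·ΔT = 7.7×10⁻⁶ × 110 = 0.000847.
1/(A₁E₁) + 1/(A₂E₂) = 1/(800×146×10³) + 1/(550×113×10³) = 2.465×10⁻⁸ N⁻¹.
P = 0.000847 / 2.465×10⁻⁸ = 34360 N = 34.36 kN.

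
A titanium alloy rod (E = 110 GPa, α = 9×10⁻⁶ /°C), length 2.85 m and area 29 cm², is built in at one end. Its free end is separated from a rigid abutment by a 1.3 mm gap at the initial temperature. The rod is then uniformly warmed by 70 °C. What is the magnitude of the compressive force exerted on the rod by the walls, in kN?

If the wall were absent the rod would grow by αΔT L = 9×10⁻⁶ × 70 × 2850 = 1.796 mm.
The gap closes (δ_free > 1.3 mm) and the wall then resists a further 1.796 − 1.3 = 0.4955 mm of expansion.
That suppressed elongation corresponds to σ = E·Δ/L = 110×10³ × 0.4955/2850 = 19.12 MPa.
Force on the wall = σA = 19.12 × 2900 mm² = 55.46 kN.

P ≈ 55.5 kN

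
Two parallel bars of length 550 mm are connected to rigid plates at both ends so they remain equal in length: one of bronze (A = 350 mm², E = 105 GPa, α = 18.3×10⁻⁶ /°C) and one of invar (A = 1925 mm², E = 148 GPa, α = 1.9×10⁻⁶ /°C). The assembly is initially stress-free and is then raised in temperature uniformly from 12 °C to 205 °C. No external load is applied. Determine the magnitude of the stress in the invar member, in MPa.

σ ≈ 53.5 MPa (tensile)

Both members must finish at the same length. With the larger α, the bronze tends to over-expand; the plates restrain it, putting the bronze in compression and the invar in tension. With no external load the two internal forces are equal and opposite, magnitude P.
Compatibility of the two members (thermal + elastic change equal): (α₁ − α₂)ΔT = P·[1/(A₁E₁) + 1/(A₂E₂)].
|α₁ − α₂|·ΔT = 16.4×10⁻⁶ × 193 = 0.003165.
1/(A₁E₁) + 1/(A₂E₂) = 1/(350×105×10³) + 1/(1925×148×10³) = 3.072×10⁻⁸ N⁻¹.
So P = 0.003165 / 3.072×10⁻⁸ = 103 kN.
σ_{invar} = P/A₂ = 103000/1925 = 53.52 MPa, tensile.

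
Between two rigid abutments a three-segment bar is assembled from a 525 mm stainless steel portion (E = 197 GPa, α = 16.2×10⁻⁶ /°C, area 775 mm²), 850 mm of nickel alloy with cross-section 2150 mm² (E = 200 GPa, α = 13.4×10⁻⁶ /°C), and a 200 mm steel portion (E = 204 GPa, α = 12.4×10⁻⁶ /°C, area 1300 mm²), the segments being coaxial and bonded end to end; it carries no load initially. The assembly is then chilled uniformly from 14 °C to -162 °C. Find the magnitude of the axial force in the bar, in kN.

If the supports were absent, the total length change would be Σ αᵢΔT Lᵢ = 16.2×10⁻⁶×176×525 + 13.4×10⁻⁶×176×850 + 12.4×10⁻⁶×176×200 = 3.938 mm.
The rigid supports impose zero overall length change; the single axial force P common to all segments must satisfy P Σ Lᵢ/(AᵢEᵢ) = δ_free.
Σ Lᵢ/(AᵢEᵢ) = 525/(775×197×10³) + 850/(2150×200×10³) + 200/(1300×204×10³) = 6.17×10⁻⁶ mm/N.
So P = 3.938 / 6.17×10⁻⁶ = 638.3 kN, tensile.

P ≈ 638 kN (tensile)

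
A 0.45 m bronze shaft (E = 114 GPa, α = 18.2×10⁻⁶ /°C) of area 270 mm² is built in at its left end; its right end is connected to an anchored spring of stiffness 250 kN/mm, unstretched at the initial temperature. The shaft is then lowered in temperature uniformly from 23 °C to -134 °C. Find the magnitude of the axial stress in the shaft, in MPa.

σ ≈ 256 MPa (tensile)

Free thermal contraction: δ_free = αΔT L = 18.2×10⁻⁶ × 157 × 450 = 1.286 mm.
With a force P in the spring, the elastic change of the shaft is PL/(AE) and that of the spring is P/k; compatibility requires their sum to equal δ_free.
P [ L/(AE) + 1/k ] = δ_free → P [ 450/(270×114×10³) + 1/(250×10³) ] = 1.286.
P = 1.286 / 1.862×10⁻⁵ = 69060 N.
σ = P/A = 69060/270 = 255.8 MPa.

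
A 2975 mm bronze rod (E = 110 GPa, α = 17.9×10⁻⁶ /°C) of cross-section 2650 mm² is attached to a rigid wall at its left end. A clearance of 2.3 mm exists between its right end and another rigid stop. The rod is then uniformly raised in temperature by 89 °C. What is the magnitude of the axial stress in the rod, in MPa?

Unrestrained expansion: δ_free = αΔT L = 17.9×10⁻⁶ × 89 × 2975 = 4.739 mm.
After closing the 2.3 mm clearance, 4.739 − 2.3 = 2.439 mm of expansion remains to be suppressed by the wall.
That suppressed elongation corresponds to σ = E·Δ/L = 110×10³ × 2.439/2975 = 90.2 MPa.

σ ≈ 90.2 MPa (compressive)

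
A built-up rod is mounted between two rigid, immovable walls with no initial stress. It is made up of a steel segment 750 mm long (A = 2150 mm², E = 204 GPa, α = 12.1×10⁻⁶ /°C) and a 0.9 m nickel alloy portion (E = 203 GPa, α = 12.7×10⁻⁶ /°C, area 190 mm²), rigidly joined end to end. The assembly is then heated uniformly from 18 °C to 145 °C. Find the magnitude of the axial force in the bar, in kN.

Free thermal expansion of the whole bar: Σ αᵢΔT Lᵢ = 12.1×10⁻⁶×127×750 + 12.7×10⁻⁶×127×900 = 2.604 mm.
Since the ends are fixed, an axial force P builds up, equal in every segment, with P · Σ Lᵢ/(AᵢEᵢ) = δ_free.
The series flexibility is Σ Lᵢ/(AᵢEᵢ) = 750/(2150×204×10³) + 900/(190×203×10³) = 2.504×10⁻⁵ mm/N.
P = 2.604 / 2.504×10⁻⁵ = 104000 N = 104 kN, compressive.

P ≈ 104 kN (compressive)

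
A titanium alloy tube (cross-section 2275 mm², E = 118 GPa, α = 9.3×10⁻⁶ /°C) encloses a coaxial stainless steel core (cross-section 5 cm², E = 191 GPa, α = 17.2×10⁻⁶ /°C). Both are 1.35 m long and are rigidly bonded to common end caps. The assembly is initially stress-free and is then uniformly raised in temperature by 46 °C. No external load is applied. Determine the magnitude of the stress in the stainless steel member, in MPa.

σ ≈ 51.2 MPa (compressive)

Both members must finish at the same length. With the larger α, the stainless steel tends to over-expand; the plates restrain it, putting the stainless steel in compression and the titanium alloy in tension. With no external load the two internal forces are equal and opposite, magnitude P.
Equating the net (thermal + elastic) strains gives |α₁ − α₂|·ΔT = P·[1/(A₁E₁) + 1/(A₂E₂)].
|α₁ − α₂|·ΔT = 7.9×10⁻⁶ × 46 = 0.0003634.
1/(A₁E₁) + 1/(A₂E₂) = 1/(2275×118×10³) + 1/(500×191×10³) = 1.42×10⁻⁸ N⁻¹.
P = 0.0003634 / 1.42×10⁻⁸ = 25600 N = 25.6 kN.
σ_{stainless steel} = P/A₂ = 25600/500 = 51.2 MPa, compressive.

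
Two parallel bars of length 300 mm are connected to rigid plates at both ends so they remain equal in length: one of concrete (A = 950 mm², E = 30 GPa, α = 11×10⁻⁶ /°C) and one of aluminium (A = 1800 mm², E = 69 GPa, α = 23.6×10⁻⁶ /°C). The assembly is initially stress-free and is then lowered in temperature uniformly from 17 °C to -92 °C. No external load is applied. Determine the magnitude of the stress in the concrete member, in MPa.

Equilibrium of a rigid end plate with no external load gives equal and opposite internal forces ±P in the two members. Since α_{aluminium} > α_{concrete}, cooling drives the aluminium into tension and the concrete into compression.
Compatibility of the two members (thermal + elastic change equal): (α₁ − α₂)ΔT = P·[1/(A₁E₁) + 1/(A₂E₂)].
|α₁ − α₂|·ΔT = 12.6×10⁻⁶ × 109 = 0.001373.
1/(A₁E₁) + 1/(A₂E₂) = 1/(950×30×10³) + 1/(1800×69×10³) = 4.314×10⁻⁸ N⁻¹.
P = 0.001373 / 4.314×10⁻⁸ = 31840 N = 31.84 kN.
σ_{concrete} = P/A₁ = 31840/950 = 33.51 MPa, compressive.

σ ≈ 33.5 MPa (compressive)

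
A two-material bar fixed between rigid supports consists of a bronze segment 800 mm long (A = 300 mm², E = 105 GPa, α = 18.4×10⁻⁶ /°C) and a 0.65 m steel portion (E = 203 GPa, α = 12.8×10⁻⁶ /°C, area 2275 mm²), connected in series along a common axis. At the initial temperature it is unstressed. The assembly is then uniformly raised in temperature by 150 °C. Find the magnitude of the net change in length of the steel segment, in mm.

|ΔL| ≈ 1.07 mm

If the supports were absent, the total length change would be Σ αᵢΔT Lᵢ = 18.4×10⁻⁶×150×800 + 12.8×10⁻⁶×150×650 = 3.456 mm.
Since the ends are fixed, an axial force P builds up, equal in every segment, with P · Σ Lᵢ/(AᵢEᵢ) = δ_free.
Σ Lᵢ/(AᵢEᵢ) = 800/(300×105×10³) + 650/(2275×203×10³) = 2.68×10⁻⁵ mm/N.
So P = 3.456 / 2.68×10⁻⁵ = 128.9 kN, compressive.
For the steel segment, free thermal change = 12.8×10⁻⁶×150×650 = 1.248 mm and elastic change from P = 128900×650/(2275×203×10³) = 0.1815 mm; these oppose, so the net change is 1.07 mm (segment lengthens).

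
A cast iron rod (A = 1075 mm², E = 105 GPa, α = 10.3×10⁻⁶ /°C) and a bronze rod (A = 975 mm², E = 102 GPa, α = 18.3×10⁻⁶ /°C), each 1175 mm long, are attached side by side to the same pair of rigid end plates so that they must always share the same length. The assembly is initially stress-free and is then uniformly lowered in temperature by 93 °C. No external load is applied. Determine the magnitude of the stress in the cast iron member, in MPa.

σ ≈ 36.6 MPa (compressive)

Both members must finish at the same length. With the larger α, the bronze tends to over-contract; the plates restrain it, putting the bronze in tension and the cast iron in compression. With no external load the two internal forces are equal and opposite, magnitude P.
Setting the final lengths equal and cancelling L: (α₁ − α₂)ΔT = P/(A₁E₁) + P/(A₂E₂).
|α₁ − α₂|·ΔT = 8×10⁻⁶ × 93 = 0.000744.
1/(A₁E₁) + 1/(A₂E₂) = 1/(1075×105×10³) + 1/(975×102×10³) = 1.891×10⁻⁸ N⁻¹.
So P = 0.000744 / 1.891×10⁻⁸ = 39.33 kN.
σ_{cast iron} = P/A₁ = 39330/1075 = 36.59 MPa, compressive.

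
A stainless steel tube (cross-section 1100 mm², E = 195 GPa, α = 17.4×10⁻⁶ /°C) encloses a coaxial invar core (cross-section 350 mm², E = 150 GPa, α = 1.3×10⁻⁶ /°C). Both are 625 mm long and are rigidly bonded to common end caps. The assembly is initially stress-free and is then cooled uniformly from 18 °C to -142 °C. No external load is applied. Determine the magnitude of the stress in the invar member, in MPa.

σ ≈ 310 MPa (compressive)

The stainless steel has the larger α, so on cooling it would change length more than the invar if both were free. The rigid plates force a common final length, so the stainless steel is put into tension and the invar into compression, with equal and opposite forces P (no external load).
Equating the net (thermal + elastic) strains gives |α₁ − α₂|·ΔT = P·[1/(A₁E₁) + 1/(A₂E₂)].
|α₁ − α₂|·ΔT = 16.1×10⁻⁶ × 160 = 0.002576.
1/(A₁E₁) + 1/(A₂E₂) = 1/(1100×195×10³) + 1/(350×150×10³) = 2.371×10⁻⁸ N⁻¹.
So P = 0.002576 / 2.371×10⁻⁸ = 108.6 kN.
σ_{invar} = P/A₂ = 108600/350 = 310.4 MPa, compressive.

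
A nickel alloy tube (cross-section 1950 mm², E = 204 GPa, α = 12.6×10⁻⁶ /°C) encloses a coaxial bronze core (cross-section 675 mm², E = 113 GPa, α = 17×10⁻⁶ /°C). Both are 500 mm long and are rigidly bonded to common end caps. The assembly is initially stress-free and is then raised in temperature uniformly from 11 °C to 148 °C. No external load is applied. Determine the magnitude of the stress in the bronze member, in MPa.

Both members must finish at the same length. With the larger α, the bronze tends to over-expand; the plates restrain it, putting the bronze in compression and the nickel alloy in tension. With no external load the two internal forces are equal and opposite, magnitude P.
Setting the final lengths equal and cancelling L: (α₁ − α₂)ΔT = P/(A₁E₁) + P/(A₂E₂).
|α₁ − α₂|·ΔT = 4.4×10⁻⁶ × 137 = 0.0006028.
1/(A₁E₁) + 1/(A₂E₂) = 1/(1950×204×10³) + 1/(675×113×10³) = 1.562×10⁻⁸ N⁻¹.
So P = 0.0006028 / 1.562×10⁻⁸ = 38.58 kN.
σ_{bronze} = P/A₂ = 38580/675 = 57.16 MPa, compressive.

σ ≈ 57.2 MPa (compressive)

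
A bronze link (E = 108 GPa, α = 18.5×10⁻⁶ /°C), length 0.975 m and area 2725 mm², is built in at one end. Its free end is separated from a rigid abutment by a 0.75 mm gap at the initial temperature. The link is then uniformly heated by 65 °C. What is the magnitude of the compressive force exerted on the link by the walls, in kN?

P ≈ 128 kN

Free thermal elongation = αΔT L = 18.5×10⁻⁶ × 65 × 975 = 1.172 mm.
After closing the 0.75 mm clearance, 1.172 − 0.75 = 0.4224 mm of expansion remains to be suppressed by the wall.
Compatibility: PL/(AE) = 0.4224 mm, so σ = P/A = E × (0.4224/975) = 46.79 MPa.
Force on the wall = σA = 46.79 × 2725 mm² = 127.5 kN.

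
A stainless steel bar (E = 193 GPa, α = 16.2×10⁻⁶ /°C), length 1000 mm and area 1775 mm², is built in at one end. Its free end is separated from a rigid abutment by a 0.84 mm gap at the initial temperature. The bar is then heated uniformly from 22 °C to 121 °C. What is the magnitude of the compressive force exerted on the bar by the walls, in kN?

P ≈ 262 kN

If the wall were absent the bar would grow by αΔT L = 16.2×10⁻⁶ × 99 × 1000 = 1.604 mm.
This exceeds the 0.84 mm gap, so the wall pushes back. The portion of expansion that must be recovered elastically is δ_free − gap = 1.604 − 0.84 = 0.7638 mm.
Compatibility: PL/(AE) = 0.7638 mm, so σ = P/A = E × (0.7638/1000) = 147.4 MPa.
P = σA = 147.4 × 1775 = 261.7 kN.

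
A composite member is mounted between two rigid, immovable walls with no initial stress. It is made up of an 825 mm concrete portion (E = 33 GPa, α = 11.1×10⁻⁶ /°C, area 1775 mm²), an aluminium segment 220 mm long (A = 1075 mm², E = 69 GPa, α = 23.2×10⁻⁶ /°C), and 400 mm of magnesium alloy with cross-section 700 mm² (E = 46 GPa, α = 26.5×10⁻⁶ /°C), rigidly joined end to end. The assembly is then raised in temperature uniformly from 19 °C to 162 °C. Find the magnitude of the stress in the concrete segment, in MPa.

σ ≈ 68 MPa (compressive)

With the walls removed the bar would change length by δ_free = Σ αᵢΔT Lᵢ = 11.1×10⁻⁶×143×825 + 23.2×10⁻⁶×143×220 + 26.5×10⁻⁶×143×400 = 3.555 mm.
The walls prevent any net length change, so an axial force P (same in every segment) develops. Compatibility: P · Σ Lᵢ/(AᵢEᵢ) = δ_free.
Σ Lᵢ/(AᵢEᵢ) = 825/(1775×33×10³) + 220/(1075×69×10³) + 400/(700×46×10³) = 2.947×10⁻⁵ mm/N.
So P = 3.555 / 2.947×10⁻⁵ = 120.6 kN, compressive.
σ_{concrete} = P / A = 120600 / 1775 = 67.96 MPa.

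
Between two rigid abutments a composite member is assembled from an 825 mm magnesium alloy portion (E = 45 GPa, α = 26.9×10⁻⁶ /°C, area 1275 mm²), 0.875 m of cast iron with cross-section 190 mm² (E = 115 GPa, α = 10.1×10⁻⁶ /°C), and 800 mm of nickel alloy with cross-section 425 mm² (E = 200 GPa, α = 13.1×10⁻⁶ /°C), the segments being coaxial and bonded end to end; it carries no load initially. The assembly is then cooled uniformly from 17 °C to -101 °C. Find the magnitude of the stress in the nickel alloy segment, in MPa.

If the supports were absent, the total length change would be Σ αᵢΔT Lᵢ = 26.9×10⁻⁶×118×825 + 10.1×10⁻⁶×118×875 + 13.1×10⁻⁶×118×800 = 4.898 mm.
Since the ends are fixed, an axial force P builds up, equal in every segment, with P · Σ Lᵢ/(AᵢEᵢ) = δ_free.
The series flexibility is Σ Lᵢ/(AᵢEᵢ) = 825/(1275×45×10³) + 875/(190×115×10³) + 800/(425×200×10³) = 6.384×10⁻⁵ mm/N.
Hence P = δ_free / Σ(L/AE) = 4.898/6.384×10⁻⁵ = 76.73 kN (tensile).
σ_{nickel alloy} = P / A = 76730 / 425 = 180.5 MPa.

σ ≈ 181 MPa (tensile)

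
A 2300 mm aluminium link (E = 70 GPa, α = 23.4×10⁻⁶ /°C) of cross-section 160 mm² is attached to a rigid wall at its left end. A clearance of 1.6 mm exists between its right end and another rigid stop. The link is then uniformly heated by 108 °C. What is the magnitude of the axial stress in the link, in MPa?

Free thermal elongation = αΔT L = 23.4×10⁻⁶ × 108 × 2300 = 5.813 mm.
This exceeds the 1.6 mm gap, so the wall pushes back. The portion of expansion that must be recovered elastically is δ_free − gap = 5.813 − 1.6 = 4.213 mm.
Compatibility: PL/(AE) = 4.213 mm, so σ = P/A = E × (4.213/2300) = 128.2 MPa.

σ ≈ 128 MPa (compressive)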